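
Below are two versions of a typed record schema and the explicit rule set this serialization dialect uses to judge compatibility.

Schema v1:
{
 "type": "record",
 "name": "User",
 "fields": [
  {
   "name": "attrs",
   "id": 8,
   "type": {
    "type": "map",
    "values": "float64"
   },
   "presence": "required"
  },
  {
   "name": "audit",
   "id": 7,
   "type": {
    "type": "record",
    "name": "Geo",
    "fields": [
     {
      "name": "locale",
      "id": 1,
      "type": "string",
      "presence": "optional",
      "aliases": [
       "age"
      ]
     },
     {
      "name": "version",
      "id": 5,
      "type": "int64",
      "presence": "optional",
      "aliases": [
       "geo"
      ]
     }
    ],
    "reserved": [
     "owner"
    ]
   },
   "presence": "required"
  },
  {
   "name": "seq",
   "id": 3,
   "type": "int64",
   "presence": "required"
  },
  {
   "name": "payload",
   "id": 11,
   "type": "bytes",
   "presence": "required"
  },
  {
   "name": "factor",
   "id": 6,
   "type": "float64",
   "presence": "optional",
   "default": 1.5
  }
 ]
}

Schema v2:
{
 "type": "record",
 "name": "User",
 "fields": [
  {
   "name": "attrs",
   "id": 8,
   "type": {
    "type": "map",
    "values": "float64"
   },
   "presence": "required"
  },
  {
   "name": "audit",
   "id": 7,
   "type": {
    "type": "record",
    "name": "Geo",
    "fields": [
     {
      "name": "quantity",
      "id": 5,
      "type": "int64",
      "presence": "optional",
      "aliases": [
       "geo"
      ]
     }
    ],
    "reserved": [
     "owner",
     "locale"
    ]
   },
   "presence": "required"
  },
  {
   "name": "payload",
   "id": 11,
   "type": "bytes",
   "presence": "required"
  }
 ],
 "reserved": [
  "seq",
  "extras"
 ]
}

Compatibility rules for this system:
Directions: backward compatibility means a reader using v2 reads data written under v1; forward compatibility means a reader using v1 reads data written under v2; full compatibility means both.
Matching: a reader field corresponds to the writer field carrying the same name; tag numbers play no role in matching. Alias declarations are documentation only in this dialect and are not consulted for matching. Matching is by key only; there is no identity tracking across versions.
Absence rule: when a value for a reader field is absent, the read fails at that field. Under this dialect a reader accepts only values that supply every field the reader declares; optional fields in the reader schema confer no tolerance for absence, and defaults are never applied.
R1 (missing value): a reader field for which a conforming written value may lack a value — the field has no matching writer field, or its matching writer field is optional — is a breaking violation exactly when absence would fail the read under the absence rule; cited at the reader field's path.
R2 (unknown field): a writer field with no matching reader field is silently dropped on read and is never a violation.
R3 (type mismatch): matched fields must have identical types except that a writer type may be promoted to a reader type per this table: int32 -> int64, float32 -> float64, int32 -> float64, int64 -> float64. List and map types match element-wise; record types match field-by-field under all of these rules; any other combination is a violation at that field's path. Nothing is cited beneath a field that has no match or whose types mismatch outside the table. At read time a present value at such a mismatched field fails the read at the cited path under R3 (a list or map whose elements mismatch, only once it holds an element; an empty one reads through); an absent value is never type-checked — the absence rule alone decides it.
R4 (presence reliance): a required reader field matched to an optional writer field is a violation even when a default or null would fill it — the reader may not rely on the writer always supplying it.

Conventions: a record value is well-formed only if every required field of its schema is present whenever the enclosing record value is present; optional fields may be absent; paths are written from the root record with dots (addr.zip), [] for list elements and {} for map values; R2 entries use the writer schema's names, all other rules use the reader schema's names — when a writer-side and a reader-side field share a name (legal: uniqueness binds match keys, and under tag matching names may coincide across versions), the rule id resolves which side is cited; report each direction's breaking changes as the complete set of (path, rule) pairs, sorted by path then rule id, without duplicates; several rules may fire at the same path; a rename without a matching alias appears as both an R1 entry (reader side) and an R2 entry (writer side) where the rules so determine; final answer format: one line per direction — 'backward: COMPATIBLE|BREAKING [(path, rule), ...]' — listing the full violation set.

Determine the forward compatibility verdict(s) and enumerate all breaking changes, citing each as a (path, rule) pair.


forward: BREAKING [(audit.locale, R1), (audit.version, R1), (factor, R1), (seq, R1)]

the writer's type comes first in each User pair
forward analysis of User with v1 as reader and v2 as writer:
  attrs <- attrs (map<string, float64> -> map<string, float64>, writer required)
  audit <- audit (Geo -> Geo, writer required)
  no writer field matches reader seq
  payload <- payload (bytes -> bytes, writer required)
  no writer field matches reader factor
  no writer field matches reader audit.locale
  no writer field matches reader audit.version
  leftover writer field: audit.quantity
  R1 fires at audit.locale
  R1 fires at audit.version
  R1 fires at factor
  R1 fires at seq
  => forward: BREAKING (4)
the other User changes do not affect what is asked:
  renamed field version to quantity in record Geo -> its effect on User is confined to the backward direction, not asked
  removed field locale from record Geo (its key "locale" joins the reserved list) -> its effect on User is confined to the backward direction, not asked
  removed field factor from record User -> its effect on User is confined to the backward direction, not asked


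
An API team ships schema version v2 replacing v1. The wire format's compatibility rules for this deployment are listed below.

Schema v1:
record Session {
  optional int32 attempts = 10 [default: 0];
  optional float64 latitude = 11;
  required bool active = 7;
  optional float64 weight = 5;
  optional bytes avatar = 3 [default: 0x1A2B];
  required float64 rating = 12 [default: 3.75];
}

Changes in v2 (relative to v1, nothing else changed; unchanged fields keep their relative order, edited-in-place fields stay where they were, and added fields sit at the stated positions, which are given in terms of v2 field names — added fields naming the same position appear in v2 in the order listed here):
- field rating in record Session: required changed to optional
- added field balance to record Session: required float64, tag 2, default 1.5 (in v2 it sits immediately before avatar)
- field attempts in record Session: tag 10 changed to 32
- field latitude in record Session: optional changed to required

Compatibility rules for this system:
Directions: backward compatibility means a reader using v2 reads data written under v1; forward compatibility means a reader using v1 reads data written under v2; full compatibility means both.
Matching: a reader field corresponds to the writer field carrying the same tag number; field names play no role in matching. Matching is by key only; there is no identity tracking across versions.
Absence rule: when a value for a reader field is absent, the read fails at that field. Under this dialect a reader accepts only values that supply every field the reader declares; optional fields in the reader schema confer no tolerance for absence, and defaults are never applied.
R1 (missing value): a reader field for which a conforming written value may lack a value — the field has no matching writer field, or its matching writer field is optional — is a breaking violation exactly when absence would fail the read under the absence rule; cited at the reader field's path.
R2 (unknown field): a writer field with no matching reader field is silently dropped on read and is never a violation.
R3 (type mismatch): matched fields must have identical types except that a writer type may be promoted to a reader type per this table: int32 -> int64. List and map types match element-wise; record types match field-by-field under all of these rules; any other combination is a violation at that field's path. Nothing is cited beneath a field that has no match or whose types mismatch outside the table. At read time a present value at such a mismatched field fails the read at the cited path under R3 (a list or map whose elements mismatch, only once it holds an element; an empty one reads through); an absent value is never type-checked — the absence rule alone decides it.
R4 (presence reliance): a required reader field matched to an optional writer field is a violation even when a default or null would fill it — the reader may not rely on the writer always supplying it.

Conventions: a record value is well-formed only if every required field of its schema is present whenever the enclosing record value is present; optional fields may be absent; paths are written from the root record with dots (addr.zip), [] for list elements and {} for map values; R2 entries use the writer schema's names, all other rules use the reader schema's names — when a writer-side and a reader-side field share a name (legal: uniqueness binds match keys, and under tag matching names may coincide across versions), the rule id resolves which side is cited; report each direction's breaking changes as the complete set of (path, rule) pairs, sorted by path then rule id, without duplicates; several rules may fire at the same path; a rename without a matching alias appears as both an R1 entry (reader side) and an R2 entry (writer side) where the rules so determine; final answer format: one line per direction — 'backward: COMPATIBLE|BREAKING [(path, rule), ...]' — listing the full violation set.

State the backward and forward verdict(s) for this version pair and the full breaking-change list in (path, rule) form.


backward: BREAKING [(attempts, R1), (avatar, R1), (balance, R1), (latitude, R1), (latitude, R4), (weight, R1)]; forward: BREAKING [(attempts, R1), (avatar, R1), (rating, R1), (rating, R4), (weight, R1)]

the writer's type comes first in each Session pair
backward analysis of Session with v2 as reader and v1 as writer:
  attempts has no writer counterpart
  latitude: paired with writer latitude (float64 -> float64; writer optional)
  active: paired with writer active (bool -> bool; writer required)
  weight: paired with writer weight (float64 -> float64; writer optional)
  balance has no writer counterpart
  avatar: paired with writer avatar (bytes -> bytes; writer optional)
  rating: paired with writer rating (float64 -> float64; writer required)
  writer attempts: unknown to reader
  breaking: (attempts, R1)
  breaking: (avatar, R1)
  breaking: (balance, R1)
  breaking: (latitude, R1)
  breaking: (latitude, R4)
  breaking: (weight, R1)
  backward on Session therefore BREAKING (6)
forward analysis of Session with v1 as reader and v2 as writer:
  attempts has no writer counterpart
  latitude: paired with writer latitude (float64 -> float64; writer required)
  active: paired with writer active (bool -> bool; writer required)
  weight: paired with writer weight (float64 -> float64; writer optional)
  avatar: paired with writer avatar (bytes -> bytes; writer optional)
  rating: paired with writer rating (float64 -> float64; writer optional)
  writer attempts: unknown to reader
  writer balance: unknown to reader
  breaking: (attempts, R1)
  breaking: (avatar, R1)
  breaking: (rating, R1)
  breaking: (rating, R4)
  breaking: (weight, R1)
  forward on Session therefore BREAKING (5)


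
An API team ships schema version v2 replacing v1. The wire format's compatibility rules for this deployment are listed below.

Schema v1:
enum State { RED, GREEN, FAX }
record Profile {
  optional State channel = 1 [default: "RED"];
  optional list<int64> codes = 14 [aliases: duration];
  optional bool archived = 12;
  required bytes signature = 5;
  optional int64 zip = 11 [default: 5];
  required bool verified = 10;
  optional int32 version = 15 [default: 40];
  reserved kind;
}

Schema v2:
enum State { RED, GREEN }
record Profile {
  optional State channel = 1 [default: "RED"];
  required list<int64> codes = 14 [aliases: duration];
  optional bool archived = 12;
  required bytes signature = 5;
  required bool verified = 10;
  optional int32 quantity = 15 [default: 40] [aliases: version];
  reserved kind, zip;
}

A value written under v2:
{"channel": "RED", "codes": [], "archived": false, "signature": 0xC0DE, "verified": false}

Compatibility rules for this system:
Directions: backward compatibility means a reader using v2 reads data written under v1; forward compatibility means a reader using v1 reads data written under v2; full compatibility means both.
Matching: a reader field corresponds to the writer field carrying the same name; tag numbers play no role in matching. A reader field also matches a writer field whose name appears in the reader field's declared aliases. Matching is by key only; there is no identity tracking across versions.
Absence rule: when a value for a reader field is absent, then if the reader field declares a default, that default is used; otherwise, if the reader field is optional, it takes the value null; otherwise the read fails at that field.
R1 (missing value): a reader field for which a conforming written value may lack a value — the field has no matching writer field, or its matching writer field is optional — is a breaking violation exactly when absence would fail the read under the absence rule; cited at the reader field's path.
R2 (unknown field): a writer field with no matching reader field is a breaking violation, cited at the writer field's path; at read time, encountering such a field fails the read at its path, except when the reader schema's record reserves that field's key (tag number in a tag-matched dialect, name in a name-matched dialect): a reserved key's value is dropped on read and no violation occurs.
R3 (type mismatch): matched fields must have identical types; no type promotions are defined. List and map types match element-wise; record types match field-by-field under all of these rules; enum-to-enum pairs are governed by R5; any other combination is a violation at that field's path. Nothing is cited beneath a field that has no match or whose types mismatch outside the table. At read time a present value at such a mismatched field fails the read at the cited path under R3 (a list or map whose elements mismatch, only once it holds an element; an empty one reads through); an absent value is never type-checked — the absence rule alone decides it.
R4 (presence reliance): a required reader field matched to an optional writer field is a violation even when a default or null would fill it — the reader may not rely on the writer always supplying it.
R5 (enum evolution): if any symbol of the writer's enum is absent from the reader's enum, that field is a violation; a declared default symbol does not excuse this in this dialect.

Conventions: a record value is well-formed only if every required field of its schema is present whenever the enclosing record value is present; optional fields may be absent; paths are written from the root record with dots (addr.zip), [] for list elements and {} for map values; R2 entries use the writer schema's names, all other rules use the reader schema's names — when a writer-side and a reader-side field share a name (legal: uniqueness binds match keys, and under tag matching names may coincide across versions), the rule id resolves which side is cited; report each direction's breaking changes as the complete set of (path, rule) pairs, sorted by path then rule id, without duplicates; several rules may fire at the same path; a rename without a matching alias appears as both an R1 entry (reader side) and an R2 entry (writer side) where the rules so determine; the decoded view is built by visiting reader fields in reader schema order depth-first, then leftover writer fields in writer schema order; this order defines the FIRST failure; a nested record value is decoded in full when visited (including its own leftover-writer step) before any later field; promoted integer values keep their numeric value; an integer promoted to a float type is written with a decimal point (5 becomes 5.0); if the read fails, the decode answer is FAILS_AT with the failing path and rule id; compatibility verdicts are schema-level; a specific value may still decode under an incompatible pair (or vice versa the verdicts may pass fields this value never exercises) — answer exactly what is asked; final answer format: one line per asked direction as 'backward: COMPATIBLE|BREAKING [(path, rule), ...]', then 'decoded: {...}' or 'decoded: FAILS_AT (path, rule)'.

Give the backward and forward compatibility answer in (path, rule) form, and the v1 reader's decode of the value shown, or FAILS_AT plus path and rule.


in Profile below, arrows point writer -> reader
backward analysis of Profile with v2 as reader and v1 as writer:
  channel: State -> State, writer optional; from channel
  codes: list<int64> -> list<int64>, writer optional; from codes
  archived: bool -> bool, writer optional; from archived
  signature: bytes -> bytes, writer required; from signature
  verified: bool -> bool, writer required; from verified
  quantity: int32 -> int32, writer optional; from version
  zip (writer side), unknown to reader
  breaking: (channel, R5)
  breaking: (codes, R1)
  breaking: (codes, R4)
  => backward verdict for Profile: BREAKING, 3 violation(s)
forward analysis of Profile with v1 as reader and v2 as writer:
  channel: State -> State, writer optional; from channel
  codes: list<int64> -> list<int64>, writer required; from codes
  archived: bool -> bool, writer optional; from archived
  signature: bytes -> bytes, writer required; from signature
  zip: no writer match
  verified: bool -> bool, writer required; from verified
  version: no writer match
  quantity (writer side), unknown to reader
  breaking: (quantity, R2)
  => forward verdict for Profile: BREAKING, 1 violation(s)
decoding the Profile value with the v1 reader:
  channel := "RED"
  codes := []
  archived := false
  signature := 0xC0DE
  zip := 5 (absent -> default)
  verified := false
  version := 40 (absent -> default)
  => decoded: {"channel": "RED", "codes": [], "archived": false, "signature": 0xC0DE, "zip": 5, "verified": false, "version": 40}

backward: BREAKING [(channel, R5), (codes, R1), (codes, R4)]; forward: BREAKING [(quantity, R2)]; decoded: {"channel": "RED", "codes": [], "archived": false, "signature": 0xC0DE, "zip": 5, "verified": false, "version": 40}


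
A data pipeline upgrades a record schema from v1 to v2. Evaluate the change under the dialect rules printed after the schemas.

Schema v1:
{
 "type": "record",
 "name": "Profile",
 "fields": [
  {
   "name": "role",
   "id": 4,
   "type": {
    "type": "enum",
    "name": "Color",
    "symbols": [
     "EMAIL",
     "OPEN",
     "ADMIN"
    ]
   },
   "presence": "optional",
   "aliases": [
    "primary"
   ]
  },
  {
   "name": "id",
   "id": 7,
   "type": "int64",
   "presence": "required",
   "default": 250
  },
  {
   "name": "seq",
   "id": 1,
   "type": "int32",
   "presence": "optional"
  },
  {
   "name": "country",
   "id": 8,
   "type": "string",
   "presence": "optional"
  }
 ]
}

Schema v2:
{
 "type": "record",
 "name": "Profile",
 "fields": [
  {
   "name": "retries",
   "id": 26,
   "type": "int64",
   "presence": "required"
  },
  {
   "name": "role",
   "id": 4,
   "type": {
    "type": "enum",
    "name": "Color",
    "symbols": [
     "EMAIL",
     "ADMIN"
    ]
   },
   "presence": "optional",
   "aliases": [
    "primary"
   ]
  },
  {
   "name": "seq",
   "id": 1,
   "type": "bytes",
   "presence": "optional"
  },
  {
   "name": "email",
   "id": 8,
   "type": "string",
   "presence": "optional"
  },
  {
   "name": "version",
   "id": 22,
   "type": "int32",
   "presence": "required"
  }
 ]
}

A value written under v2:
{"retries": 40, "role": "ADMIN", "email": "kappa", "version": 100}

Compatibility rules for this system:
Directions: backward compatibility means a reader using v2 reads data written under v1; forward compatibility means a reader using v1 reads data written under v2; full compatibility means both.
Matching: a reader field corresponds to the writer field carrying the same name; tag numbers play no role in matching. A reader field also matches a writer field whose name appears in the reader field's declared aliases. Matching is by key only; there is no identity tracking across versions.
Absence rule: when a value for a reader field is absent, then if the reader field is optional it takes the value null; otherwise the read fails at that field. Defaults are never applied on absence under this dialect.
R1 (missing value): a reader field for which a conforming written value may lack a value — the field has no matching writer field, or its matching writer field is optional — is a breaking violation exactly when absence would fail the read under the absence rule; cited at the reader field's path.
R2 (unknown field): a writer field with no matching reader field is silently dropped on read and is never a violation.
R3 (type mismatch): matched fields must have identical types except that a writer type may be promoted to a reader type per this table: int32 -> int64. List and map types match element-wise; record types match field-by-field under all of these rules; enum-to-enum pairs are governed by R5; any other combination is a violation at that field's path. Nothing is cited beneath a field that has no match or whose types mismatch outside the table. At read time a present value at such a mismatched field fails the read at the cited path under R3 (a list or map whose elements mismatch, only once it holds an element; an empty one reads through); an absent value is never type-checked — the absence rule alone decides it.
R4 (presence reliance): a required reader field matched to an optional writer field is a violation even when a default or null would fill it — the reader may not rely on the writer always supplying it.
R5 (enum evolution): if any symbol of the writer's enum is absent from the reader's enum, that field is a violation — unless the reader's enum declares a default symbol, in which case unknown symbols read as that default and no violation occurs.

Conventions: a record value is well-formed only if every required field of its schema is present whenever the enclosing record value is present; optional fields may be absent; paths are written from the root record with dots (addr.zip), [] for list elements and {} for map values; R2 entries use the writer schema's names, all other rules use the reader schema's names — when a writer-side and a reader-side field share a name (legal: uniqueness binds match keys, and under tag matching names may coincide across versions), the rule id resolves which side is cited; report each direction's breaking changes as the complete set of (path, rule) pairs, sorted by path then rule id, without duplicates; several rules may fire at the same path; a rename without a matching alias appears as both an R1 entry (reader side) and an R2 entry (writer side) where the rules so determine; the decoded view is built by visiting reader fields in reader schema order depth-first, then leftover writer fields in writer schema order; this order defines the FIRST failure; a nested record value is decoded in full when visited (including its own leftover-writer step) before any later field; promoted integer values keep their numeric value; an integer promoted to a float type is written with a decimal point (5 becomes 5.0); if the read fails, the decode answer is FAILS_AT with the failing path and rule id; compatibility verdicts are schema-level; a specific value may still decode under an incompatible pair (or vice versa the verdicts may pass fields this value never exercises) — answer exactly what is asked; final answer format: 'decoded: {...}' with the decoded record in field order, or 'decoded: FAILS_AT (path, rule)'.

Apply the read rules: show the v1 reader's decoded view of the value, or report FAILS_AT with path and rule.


decoded: FAILS_AT (id, R1)

in Profile below, arrows point writer -> reader
decode (reader v1):
  role := "ADMIN"
  read fails at id under R1 (no fill)
  => FAILS_AT (id, R1)
diffs on Profile not affecting the asked answer:
  renamed field country to email in record Profile -> fires no rule on Profile under this dialect and leaves the result unchanged
  enum Color (field role in record Profile): symbol OPEN removed -> affects the rule determinations only; this particular Profile value decodes identically
  field seq in record Profile: type int32 changed to bytes -> affects the rule determinations only; this particular Profile value decodes identically
  added field version to record Profile: required int32, tag 22 (in v2 it sits last) -> affects the rule determinations only; this particular Profile value decodes identically
  added field retries to record Profile: required int64, tag 26 (in v2 it sits immediately before role) -> affects the rule determinations only; this particular Profile value decodes identically


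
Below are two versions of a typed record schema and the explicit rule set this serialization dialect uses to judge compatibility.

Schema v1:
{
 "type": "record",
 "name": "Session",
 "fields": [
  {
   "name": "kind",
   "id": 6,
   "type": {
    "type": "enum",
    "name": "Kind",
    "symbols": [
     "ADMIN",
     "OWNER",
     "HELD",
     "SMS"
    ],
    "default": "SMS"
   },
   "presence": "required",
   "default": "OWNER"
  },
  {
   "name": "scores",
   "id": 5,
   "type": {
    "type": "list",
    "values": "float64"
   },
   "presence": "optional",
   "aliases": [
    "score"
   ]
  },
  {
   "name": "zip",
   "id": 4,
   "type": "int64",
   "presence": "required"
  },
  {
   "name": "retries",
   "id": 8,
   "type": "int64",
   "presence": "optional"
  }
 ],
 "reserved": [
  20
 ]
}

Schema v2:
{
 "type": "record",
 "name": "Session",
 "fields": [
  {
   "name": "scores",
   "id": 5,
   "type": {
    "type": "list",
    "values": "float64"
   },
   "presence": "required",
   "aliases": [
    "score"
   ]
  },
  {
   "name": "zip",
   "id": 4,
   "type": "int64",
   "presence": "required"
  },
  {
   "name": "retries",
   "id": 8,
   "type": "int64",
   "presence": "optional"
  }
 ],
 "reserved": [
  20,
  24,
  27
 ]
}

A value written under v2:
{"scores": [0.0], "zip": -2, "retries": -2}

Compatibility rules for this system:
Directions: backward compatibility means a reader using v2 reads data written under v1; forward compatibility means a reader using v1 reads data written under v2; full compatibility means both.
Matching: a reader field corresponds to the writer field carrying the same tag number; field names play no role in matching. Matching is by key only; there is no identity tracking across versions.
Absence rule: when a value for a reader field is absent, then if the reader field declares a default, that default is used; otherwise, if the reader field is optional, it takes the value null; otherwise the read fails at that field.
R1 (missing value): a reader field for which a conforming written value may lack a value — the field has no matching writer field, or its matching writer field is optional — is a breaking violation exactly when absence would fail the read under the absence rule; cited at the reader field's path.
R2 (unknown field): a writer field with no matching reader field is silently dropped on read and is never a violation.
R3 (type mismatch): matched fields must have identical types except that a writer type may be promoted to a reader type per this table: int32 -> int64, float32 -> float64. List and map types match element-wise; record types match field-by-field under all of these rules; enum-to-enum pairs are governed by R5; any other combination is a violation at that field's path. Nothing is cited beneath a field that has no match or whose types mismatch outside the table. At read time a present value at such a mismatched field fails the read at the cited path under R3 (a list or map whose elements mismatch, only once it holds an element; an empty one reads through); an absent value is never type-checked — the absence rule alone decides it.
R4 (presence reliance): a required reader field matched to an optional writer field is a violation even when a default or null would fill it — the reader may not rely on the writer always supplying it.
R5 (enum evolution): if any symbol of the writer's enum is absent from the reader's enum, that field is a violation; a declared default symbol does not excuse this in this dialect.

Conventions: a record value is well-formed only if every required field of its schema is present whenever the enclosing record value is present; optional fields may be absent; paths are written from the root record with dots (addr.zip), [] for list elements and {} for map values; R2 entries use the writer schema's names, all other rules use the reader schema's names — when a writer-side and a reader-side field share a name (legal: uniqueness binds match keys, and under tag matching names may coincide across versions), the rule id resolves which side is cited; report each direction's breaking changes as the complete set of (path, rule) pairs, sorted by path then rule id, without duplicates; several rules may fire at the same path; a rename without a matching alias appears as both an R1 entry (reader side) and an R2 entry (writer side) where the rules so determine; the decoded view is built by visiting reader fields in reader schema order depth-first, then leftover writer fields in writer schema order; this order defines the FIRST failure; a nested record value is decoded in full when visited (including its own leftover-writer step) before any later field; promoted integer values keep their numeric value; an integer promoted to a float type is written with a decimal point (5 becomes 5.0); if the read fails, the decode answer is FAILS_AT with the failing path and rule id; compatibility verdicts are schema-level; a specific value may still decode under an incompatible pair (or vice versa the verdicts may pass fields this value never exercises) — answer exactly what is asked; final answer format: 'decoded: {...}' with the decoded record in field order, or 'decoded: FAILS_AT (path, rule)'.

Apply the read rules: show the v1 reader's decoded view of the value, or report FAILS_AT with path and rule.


each type pair in Session: writer, then reader
decode walk for Session under reader schema v1:
  kind := "OWNER" (missing; default applied)
  scores := [0.0]
  zip := -2
  retries := -2
  => decoded: {"kind": "OWNER", "scores": [0.0], "zip": -2, "retries": -2}
checking off the Session differences that do not matter here:
  field scores in record Session: optional changed to required -> matters for Session compatibility verdicts, not for this value's decode
  removed field kind from record Session -> inert under this dialect — no rule fires on Session and the result does not move

decoded: {"kind": "OWNER", "scores": [0.0], "zip": -2, "retries": -2}


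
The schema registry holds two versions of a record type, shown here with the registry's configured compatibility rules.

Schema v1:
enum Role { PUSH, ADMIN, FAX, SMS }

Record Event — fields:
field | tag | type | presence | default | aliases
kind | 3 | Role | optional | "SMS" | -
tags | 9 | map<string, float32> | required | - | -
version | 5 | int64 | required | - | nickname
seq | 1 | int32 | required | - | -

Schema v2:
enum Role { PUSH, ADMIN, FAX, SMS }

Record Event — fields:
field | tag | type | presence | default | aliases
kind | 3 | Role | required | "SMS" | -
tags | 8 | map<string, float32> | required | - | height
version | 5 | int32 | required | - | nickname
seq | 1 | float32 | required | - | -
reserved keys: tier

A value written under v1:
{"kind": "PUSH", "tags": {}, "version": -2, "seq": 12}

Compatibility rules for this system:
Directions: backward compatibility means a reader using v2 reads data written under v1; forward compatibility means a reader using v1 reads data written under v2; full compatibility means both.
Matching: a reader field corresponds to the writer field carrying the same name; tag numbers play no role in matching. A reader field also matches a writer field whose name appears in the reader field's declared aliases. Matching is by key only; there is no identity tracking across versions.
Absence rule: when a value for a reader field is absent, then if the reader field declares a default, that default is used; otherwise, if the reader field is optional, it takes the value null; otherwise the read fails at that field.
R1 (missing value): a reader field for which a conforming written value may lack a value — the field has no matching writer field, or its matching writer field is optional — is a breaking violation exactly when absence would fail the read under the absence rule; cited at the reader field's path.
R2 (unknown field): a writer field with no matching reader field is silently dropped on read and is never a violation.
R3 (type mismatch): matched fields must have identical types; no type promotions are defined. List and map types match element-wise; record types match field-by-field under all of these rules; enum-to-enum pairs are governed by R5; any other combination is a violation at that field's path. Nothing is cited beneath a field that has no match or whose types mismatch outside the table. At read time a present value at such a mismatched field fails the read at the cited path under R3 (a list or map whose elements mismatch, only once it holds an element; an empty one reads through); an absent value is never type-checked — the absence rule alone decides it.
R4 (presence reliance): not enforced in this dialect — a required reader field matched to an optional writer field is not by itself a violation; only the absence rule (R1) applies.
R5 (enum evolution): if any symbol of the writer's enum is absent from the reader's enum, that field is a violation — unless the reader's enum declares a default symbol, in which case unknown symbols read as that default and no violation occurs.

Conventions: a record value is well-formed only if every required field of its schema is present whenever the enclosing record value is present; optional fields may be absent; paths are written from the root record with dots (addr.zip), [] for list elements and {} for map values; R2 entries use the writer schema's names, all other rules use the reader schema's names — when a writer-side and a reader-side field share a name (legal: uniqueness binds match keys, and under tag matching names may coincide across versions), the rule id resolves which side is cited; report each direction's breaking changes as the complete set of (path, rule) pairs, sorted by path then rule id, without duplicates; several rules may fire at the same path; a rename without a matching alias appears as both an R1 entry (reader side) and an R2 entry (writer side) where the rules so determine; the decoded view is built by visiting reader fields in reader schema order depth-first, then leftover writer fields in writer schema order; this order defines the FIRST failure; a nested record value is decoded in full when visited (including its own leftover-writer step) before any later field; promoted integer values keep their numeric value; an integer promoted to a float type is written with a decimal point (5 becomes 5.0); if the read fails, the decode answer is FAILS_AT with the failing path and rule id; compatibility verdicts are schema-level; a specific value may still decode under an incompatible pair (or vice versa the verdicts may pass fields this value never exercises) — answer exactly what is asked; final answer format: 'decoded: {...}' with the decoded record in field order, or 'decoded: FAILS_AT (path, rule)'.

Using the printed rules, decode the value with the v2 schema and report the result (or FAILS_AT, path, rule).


each type pair in Event: writer, then reader
decode walk for Event under reader schema v2:
  kind := "PUSH"
  tags := {}
  read fails at version under R3
  => FAILS_AT (version, R3)
remaining Event differences; none change what is asked:
  field seq in record Event: type int32 changed to float32 -> matters for Event compatibility verdicts, not for this value's decode
  field kind in record Event: optional changed to required -> no rule fires on it and the decoded Event view is identical with or without it
  field tags in record Event: tag 9 changed to 8 -> no rule fires on it and the decoded Event view is identical with or without it

decoded: FAILS_AT (version, R3)


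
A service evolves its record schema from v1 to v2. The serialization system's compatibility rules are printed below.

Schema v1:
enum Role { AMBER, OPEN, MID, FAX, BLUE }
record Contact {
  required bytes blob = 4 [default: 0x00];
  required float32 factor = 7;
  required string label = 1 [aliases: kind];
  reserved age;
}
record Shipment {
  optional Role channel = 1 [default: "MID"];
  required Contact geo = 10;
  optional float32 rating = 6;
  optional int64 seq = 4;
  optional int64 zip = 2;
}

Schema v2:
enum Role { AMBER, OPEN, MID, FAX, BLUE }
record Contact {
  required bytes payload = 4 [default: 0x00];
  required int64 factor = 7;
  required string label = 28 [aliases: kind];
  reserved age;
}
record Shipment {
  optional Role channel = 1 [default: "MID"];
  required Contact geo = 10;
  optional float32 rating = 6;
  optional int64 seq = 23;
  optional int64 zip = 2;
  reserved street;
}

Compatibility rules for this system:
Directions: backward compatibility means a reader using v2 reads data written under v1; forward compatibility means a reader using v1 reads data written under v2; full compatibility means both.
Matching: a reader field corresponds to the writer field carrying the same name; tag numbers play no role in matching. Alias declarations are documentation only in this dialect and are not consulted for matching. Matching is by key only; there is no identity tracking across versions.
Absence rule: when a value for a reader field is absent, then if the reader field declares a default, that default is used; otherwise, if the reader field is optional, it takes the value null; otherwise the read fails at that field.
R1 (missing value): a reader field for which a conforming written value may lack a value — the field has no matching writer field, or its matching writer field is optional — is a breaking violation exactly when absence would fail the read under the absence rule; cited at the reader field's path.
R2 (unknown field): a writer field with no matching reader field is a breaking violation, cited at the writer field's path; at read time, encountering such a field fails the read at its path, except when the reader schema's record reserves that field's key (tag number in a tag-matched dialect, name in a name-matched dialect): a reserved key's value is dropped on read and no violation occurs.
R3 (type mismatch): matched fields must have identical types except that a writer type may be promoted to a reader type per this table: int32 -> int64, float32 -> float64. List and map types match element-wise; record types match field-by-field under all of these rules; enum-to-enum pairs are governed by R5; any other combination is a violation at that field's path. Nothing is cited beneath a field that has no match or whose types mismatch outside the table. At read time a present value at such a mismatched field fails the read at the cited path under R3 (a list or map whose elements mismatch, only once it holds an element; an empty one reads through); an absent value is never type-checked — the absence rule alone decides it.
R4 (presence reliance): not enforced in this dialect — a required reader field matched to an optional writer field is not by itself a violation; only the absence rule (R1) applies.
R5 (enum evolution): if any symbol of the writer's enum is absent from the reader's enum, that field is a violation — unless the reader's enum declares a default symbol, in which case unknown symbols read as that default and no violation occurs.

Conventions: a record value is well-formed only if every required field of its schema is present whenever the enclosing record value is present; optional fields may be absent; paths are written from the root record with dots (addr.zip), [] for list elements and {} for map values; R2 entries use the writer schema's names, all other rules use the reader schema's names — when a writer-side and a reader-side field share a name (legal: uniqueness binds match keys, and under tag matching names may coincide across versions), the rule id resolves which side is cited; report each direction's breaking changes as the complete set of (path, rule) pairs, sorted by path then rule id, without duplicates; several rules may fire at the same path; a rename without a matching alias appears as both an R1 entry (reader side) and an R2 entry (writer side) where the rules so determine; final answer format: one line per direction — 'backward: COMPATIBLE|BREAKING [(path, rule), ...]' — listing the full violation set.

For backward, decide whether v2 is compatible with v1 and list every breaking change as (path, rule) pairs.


in Shipment below, arrows point writer -> reader
checking backward for Shipment: reader v2 against writer v1:
  writer optional, Role -> Role: reader channel maps from writer channel
  writer required, Contact -> Contact: reader geo maps from writer geo
  writer optional, float32 -> float32: reader rating maps from writer rating
  writer optional, int64 -> int64: reader seq maps from writer seq
  writer optional, int64 -> int64: reader zip maps from writer zip
  no writer field matches reader geo.payload
  writer required, float32 -> int64: reader geo.factor maps from writer geo.factor
  writer required, string -> string: reader geo.label maps from writer geo.label
  geo.blob (writer side), unknown to reader
  R2 fires at geo.blob
  R3 fires at geo.factor
  => backward: BREAKING (2)
checking off the Shipment differences that do not matter here:
  field seq in record Shipment: tag 4 changed to 23 -> inert for the asked Shipment verdict: nothing fires
  field label in record Contact: tag 1 changed to 28 -> inert for the asked Shipment verdict: nothing fires

backward: BREAKING [(geo.blob, R2), (geo.factor, R3)]
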